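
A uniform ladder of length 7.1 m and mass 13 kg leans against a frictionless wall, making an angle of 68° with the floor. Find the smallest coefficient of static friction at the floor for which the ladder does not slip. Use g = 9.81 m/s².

Take moments about the foot of the ladder.
Ladder weight 13×9.81 = 127.5 N acts at 3.55 m along the ladder; its horizontal arm is 3.55·cos68° = 1.33 m → τ = 169.6 N·m clockwise.
Wall normal N acts horizontally at the top; its moment arm is the height L sinθ = 7.1·sin68° = 6.583 m, counterclockwise.
Στ = 0 ⇒ N × 6.583 = 169.6 ⇒ N = 25.76 N.
ΣFx = 0 ⇒ f = N_wall = 25.76 N. ΣFy = 0 ⇒ N_floor = 127.5 N.
μ_min = f / N_floor = 25.76 / 127.5 = 0.202.

μ_min ≈ 0.202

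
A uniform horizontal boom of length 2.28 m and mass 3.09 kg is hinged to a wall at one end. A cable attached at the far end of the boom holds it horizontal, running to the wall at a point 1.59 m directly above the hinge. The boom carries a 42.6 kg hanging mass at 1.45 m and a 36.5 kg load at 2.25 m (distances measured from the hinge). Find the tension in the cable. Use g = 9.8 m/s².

Taking torques about the hinge:
Beam weight: 3.09 × 9.8 = 30.28 N down at 1.14 m → arm 1.14 m, τ = 30.28 × 1.14 = 34.52 N·m clockwise.
Hanging mass: 42.6 × 9.8 = 417.5 N down at 1.45 m → arm 1.45 m, τ = 417.5 × 1.45 = 605.4 N·m clockwise.
Load: 36.5 × 9.8 = 357.7 N down at 2.25 m → arm 2.25 m, τ = 357.7 × 2.25 = 804.8 N·m clockwise.
Total clockwise load moment = 1445 N·m.
The cable tension T acts at 2.28 m; only its component perpendicular to the boom, T sinθ, produces torque. sinθ = h/√(h²+d²) = 1.59/√(1.59²+2.28²) = 0.572.
Setting net torque to zero: T × 2.28 × 0.572 = 1445 → T = 1445 / 1.304 = 1110 N.

T ≈ 1110 N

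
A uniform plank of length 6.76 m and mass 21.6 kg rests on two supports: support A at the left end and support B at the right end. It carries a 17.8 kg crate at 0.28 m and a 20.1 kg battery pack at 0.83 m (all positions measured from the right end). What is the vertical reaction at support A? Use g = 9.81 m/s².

R_A ≈ 137 N

About support B:
Beam weight: 21.6 × 9.81 = 211.9 N down at 3.38 m → arm 3.38 m, τ = 211.9 × 3.38 = 716.2 N·m counterclockwise.
Crate: 17.8 × 9.81 = 174.6 N down at 0.28 m → arm 0.28 m, τ = 174.6 × 0.28 = 48.89 N·m counterclockwise.
Battery pack: 20.1 × 9.81 = 197.2 N down at 0.83 m → arm 0.83 m, τ = 197.2 × 0.83 = 163.7 N·m counterclockwise.
Net load moment about support B = 928.8 N·m counterclockwise.
Reaction R at support A is upward at 6.76 m, arm 6.76 m → moment R × 6.76 clockwise.
For rotational equilibrium, R × 6.76 = 928.8, so R = 137 N.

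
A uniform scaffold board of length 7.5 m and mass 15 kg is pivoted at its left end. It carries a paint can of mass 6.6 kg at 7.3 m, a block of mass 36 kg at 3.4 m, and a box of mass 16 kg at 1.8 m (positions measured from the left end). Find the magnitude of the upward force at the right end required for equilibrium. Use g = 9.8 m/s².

Taking torques about the left end:
Beam weight: 15 × 9.8 = 147 N down at 3.75 m → arm 3.75 m, τ = 147 × 3.75 = 551.2 N·m clockwise.
Paint can: 6.6 × 9.8 = 64.68 N down at 7.3 m → arm 7.3 m, τ = 64.68 × 7.3 = 472.2 N·m clockwise.
Block: 36 × 9.8 = 352.8 N down at 3.4 m → arm 3.4 m, τ = 352.8 × 3.4 = 1200 N·m clockwise.
Box: 16 × 9.8 = 156.8 N down at 1.8 m → arm 1.8 m, τ = 156.8 × 1.8 = 282.2 N·m clockwise.
Net moment of the loads = 2506 N·m clockwise.
The upward force F acts at the right end, arm 7.5 m, giving F × 7.5 counterclockwise.
Setting net torque to zero: F × 7.5 = 2506 → F = 2506 / 7.5 = 334 N.

F ≈ 334 N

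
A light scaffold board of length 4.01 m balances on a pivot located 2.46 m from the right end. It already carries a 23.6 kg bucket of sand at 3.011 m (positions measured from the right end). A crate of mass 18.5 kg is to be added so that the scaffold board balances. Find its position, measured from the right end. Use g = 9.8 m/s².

Take moments about the pivot (at 2.46 m from the right end).
Bucket of sand: 23.6 × 9.8 = 231.3 N down at 3.011 m → arm 0.551 m, τ = 231.3 × 0.551 = 127.4 N·m counterclockwise.
Net moment of existing loads = 127.4 N·m counterclockwise.
The crate weighs 18.5 × 9.8 = 181.3 N and must supply an equal clockwise moment, so its lever arm about the pivot is 127.4 / 181.3 = 0.703 m.
That puts it at 2.46 − 0.703 = 1.76 m from the right end.

x ≈ 1.76 m from the right end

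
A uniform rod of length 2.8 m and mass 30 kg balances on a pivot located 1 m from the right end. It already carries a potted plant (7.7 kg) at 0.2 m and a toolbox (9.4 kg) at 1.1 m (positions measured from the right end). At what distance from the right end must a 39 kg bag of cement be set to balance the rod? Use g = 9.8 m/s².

Sum moments about the pivot (at 1 m from the right end) (the support reaction has zero arm there).
Beam weight: 30 × 9.8 = 294 N down at 1.4 m → arm 0.4 m, τ = 294 × 0.4 = 117.6 N·m counterclockwise.
Potted plant: 7.7 × 9.8 = 75.46 N down at 0.2 m → arm 0.8 m, τ = 75.46 × 0.8 = 60.37 N·m clockwise.
Toolbox: 9.4 × 9.8 = 92.12 N down at 1.1 m → arm 0.1 m, τ = 92.12 × 0.1 = 9.212 N·m counterclockwise.
Net moment of existing loads = 66.44 N·m counterclockwise.
The bag of cement weighs 39 × 9.8 = 382.2 N and must supply an equal clockwise moment, so its lever arm about the pivot is 66.44 / 382.2 = 0.174 m.
That puts it at 1 − 0.174 = 0.826 m from the right end.

x ≈ 0.826 m from the right end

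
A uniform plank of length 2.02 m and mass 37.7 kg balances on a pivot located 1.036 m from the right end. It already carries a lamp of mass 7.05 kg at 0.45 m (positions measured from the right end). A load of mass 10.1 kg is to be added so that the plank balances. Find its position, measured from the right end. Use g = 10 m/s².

x ≈ 1.54 m from the right end

Take moments about the pivot (at 1.036 m from the right end).
Beam weight: 37.7 × 10 = 377 N down at 1.01 m → arm 0.026 m, τ = 377 × 0.026 = 9.802 N·m clockwise.
Lamp: 7.05 × 10 = 70.5 N down at 0.45 m → arm 0.586 m, τ = 70.5 × 0.586 = 41.31 N·m clockwise.
Net moment of existing loads = 51.11 N·m clockwise.
The load weighs 10.1 × 10 = 101 N and must supply an equal counterclockwise moment, so its lever arm about the pivot is 51.11 / 101 = 0.506 m.
That puts it at 1.036 + 0.506 = 1.54 m from the right end.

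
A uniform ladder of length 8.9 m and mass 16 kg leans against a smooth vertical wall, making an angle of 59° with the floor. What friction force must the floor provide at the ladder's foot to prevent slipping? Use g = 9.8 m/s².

f ≈ 47.1 N

About the foot of the ladder:
Ladder weight 16×9.8 = 156.8 N acts at 4.45 m along the ladder; its horizontal arm is 4.45·cos59° = 2.292 m → τ = 359.4 N·m clockwise.
Wall normal N acts horizontally at the top; its moment arm is the height L sinθ = 8.9·sin59° = 7.629 m, counterclockwise.
Στ = 0 ⇒ N × 7.629 = 359.4 ⇒ N = 47.1 N.
ΣFx = 0: friction at the foot balances the wall's push, so f = N_wall = 47.1 N.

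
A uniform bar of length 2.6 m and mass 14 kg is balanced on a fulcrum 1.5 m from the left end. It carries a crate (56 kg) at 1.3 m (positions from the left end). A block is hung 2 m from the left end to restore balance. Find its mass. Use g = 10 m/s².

m ≈ 28 kg

Sum moments about the fulcrum (at 1.5 m from the left end) (the support reaction has zero arm there).
Beam weight: 14 × 10 = 140 N down at 1.3 m → arm 0.2 m, τ = 140 × 0.2 = 28 N·m counterclockwise.
Crate: 56 × 10 = 560 N down at 1.3 m → arm 0.2 m, τ = 560 × 0.2 = 112 N·m counterclockwise.
Net moment of known loads = 140 N·m counterclockwise.
An unknown mass m at 2 m has arm 0.5 m; its moment is m·g·0.5 clockwise.
For rotational equilibrium, m × 10 × 0.5 = 140, so m = 140 / (10 × 0.5) = 28 kg.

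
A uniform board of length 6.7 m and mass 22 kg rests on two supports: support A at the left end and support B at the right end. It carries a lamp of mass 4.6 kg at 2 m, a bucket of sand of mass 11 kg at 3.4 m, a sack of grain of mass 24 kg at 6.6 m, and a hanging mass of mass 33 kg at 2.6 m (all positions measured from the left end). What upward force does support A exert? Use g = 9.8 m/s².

Taking torques about support B:
Beam weight: 22 × 9.8 = 215.6 N down at 3.35 m → arm 3.35 m, τ = 215.6 × 3.35 = 722.3 N·m counterclockwise.
Lamp: 4.6 × 9.8 = 45.08 N down at 2 m → arm 4.7 m, τ = 45.08 × 4.7 = 211.9 N·m counterclockwise.
Bucket of sand: 11 × 9.8 = 107.8 N down at 3.4 m → arm 3.3 m, τ = 107.8 × 3.3 = 355.7 N·m counterclockwise.
Sack of grain: 24 × 9.8 = 235.2 N down at 6.6 m → arm 0.1 m, τ = 235.2 × 0.1 = 23.52 N·m counterclockwise.
Hanging mass: 33 × 9.8 = 323.4 N down at 2.6 m → arm 4.1 m, τ = 323.4 × 4.1 = 1326 N·m counterclockwise.
Net load moment about support B = 2639 N·m counterclockwise.
Reaction R at support A is upward at 0 m, arm 6.7 m → moment R × 6.7 clockwise.
Balancing moments: R × 6.7 = 2639, giving R = 394 N.

R_A ≈ 394 N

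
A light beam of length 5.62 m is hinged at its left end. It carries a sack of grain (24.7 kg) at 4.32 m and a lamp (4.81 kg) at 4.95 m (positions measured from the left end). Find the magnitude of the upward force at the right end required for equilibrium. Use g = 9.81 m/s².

Taking torques about the left end:
Sack of grain: 24.7 × 9.81 = 242.3 N down at 4.32 m → arm 4.32 m, τ = 242.3 × 4.32 = 1047 N·m clockwise.
Lamp: 4.81 × 9.81 = 47.19 N down at 4.95 m → arm 4.95 m, τ = 47.19 × 4.95 = 233.6 N·m clockwise.
Net moment of the loads = 1281 N·m clockwise.
The upward force F acts at the right end, arm 5.62 m, giving F × 5.62 counterclockwise.
Setting net torque to zero: F × 5.62 = 1281 → F = 1281 / 5.62 = 228 N.

F ≈ 228 N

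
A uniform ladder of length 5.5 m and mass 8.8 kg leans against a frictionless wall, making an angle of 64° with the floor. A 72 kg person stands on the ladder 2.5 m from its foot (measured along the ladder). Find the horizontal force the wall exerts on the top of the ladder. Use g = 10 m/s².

About the foot of the ladder:
Ladder weight 8.8×10 = 88 N acts at 2.75 m along the ladder; its horizontal arm is 2.75·cos64° = 1.206 m → τ = 106.1 N·m clockwise.
Person: 72×10 = 720 N at 2.5 m → arm 1.096 m → τ = 789.1 N·m clockwise.
Wall normal N acts horizontally at the top; its moment arm is the height L sinθ = 5.5·sin64° = 4.943 m, counterclockwise.
Στ = 0 ⇒ N × 4.943 = 895.2 ⇒ N = 181 N.

N_wall ≈ 181 N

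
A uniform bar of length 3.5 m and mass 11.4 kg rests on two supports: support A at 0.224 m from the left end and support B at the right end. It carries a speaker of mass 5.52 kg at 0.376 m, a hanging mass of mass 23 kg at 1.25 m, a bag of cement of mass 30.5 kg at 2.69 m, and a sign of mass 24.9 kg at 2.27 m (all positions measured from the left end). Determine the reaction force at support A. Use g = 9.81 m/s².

Take moments about support B.
Beam weight: 11.4 × 9.81 = 111.8 N down at 1.75 m → arm 1.75 m, τ = 111.8 × 1.75 = 195.7 N·m counterclockwise.
Speaker: 5.52 × 9.81 = 54.15 N down at 0.376 m → arm 3.124 m, τ = 54.15 × 3.124 = 169.2 N·m counterclockwise.
Hanging mass: 23 × 9.81 = 225.6 N down at 1.25 m → arm 2.25 m, τ = 225.6 × 2.25 = 507.6 N·m counterclockwise.
Bag of cement: 30.5 × 9.81 = 299.2 N down at 2.69 m → arm 0.81 m, τ = 299.2 × 0.81 = 242.4 N·m counterclockwise.
Sign: 24.9 × 9.81 = 244.3 N down at 2.27 m → arm 1.23 m, τ = 244.3 × 1.23 = 300.5 N·m counterclockwise.
Net load moment about support B = 1415 N·m counterclockwise.
Reaction R at support A is upward at 0.224 m, arm 3.276 m → moment R × 3.276 clockwise.
For rotational equilibrium, R × 3.276 = 1415, so R = 432 N.

R_A ≈ 432 N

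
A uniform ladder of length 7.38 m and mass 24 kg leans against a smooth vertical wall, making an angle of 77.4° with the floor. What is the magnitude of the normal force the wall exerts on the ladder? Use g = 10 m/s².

N_wall ≈ 26.8 N

About the foot of the ladder:
Ladder weight 24×10 = 240 N acts at 3.69 m along the ladder; its horizontal arm is 3.69·cos77.4° = 0.8049 m → τ = 193.2 N·m clockwise.
Wall normal N acts horizontally at the top; its moment arm is the height L sinθ = 7.38·sin77.4° = 7.202 m, counterclockwise.
Setting net torque to zero: N × 7.202 = 193.2 → N = 26.8 N.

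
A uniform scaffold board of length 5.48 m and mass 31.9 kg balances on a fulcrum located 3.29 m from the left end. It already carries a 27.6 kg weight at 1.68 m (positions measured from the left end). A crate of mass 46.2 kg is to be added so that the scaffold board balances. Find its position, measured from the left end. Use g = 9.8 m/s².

x ≈ 4.63 m from the left end

About the fulcrum (at 3.29 m from the left end):
Beam weight: 31.9 × 9.8 = 312.6 N down at 2.74 m → arm 0.55 m, τ = 312.6 × 0.55 = 171.9 N·m counterclockwise.
Weight: 27.6 × 9.8 = 270.5 N down at 1.68 m → arm 1.61 m, τ = 270.5 × 1.61 = 435.5 N·m counterclockwise.
Net moment of existing loads = 607.4 N·m counterclockwise.
The crate weighs 46.2 × 9.8 = 452.8 N and must supply an equal clockwise moment, so its lever arm about the fulcrum is 607.4 / 452.8 = 1.34 m.
That puts it at 3.29 + 1.34 = 4.63 m from the left end.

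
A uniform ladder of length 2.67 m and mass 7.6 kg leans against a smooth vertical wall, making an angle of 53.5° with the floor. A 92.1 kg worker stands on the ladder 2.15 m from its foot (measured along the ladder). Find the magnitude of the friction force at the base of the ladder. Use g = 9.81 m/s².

Taking torques about the foot of the ladder:
Ladder weight 7.6×9.81 = 74.56 N acts at 1.335 m along the ladder; its horizontal arm is 1.335·cos53.5° = 0.7941 m → τ = 59.21 N·m clockwise.
Worker: 92.1×9.81 = 903.5 N at 2.15 m → arm 1.279 m → τ = 1156 N·m clockwise.
Wall normal N acts horizontally at the top; its moment arm is the height L sinθ = 2.67·sin53.5° = 2.146 m, counterclockwise.
Στ = 0 ⇒ N × 2.146 = 1215 ⇒ N = 566 N.
ΣFx = 0: friction at the foot balances the wall's push, so f = N_wall = 566 N.

f ≈ 566 N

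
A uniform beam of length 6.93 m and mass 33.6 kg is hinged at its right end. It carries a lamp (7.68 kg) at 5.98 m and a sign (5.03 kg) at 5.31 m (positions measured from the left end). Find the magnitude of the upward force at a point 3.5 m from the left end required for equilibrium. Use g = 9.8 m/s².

F ≈ 377 N

Take moments about the right end.
Beam weight: 33.6 × 9.8 = 329.3 N down at 3.465 m → arm 3.465 m, τ = 329.3 × 3.465 = 1141 N·m counterclockwise.
Lamp: 7.68 × 9.8 = 75.26 N down at 5.98 m → arm 0.95 m, τ = 75.26 × 0.95 = 71.5 N·m counterclockwise.
Sign: 5.03 × 9.8 = 49.29 N down at 5.31 m → arm 1.62 m, τ = 49.29 × 1.62 = 79.85 N·m counterclockwise.
Net moment of the loads = 1292 N·m counterclockwise.
The upward force F acts at a point 3.5 m from the left end, arm 3.43 m, giving F × 3.43 clockwise.
Setting net torque to zero: F × 3.43 = 1292 → F = 1292 / 3.43 = 377 N.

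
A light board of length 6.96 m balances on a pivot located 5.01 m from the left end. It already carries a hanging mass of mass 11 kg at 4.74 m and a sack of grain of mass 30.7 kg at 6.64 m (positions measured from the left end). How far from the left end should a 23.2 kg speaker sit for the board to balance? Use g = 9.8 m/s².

x ≈ 2.98 m from the left end

About the pivot (at 5.01 m from the left end):
Hanging mass: 11 × 9.8 = 107.8 N down at 4.74 m → arm 0.27 m, τ = 107.8 × 0.27 = 29.11 N·m counterclockwise.
Sack of grain: 30.7 × 9.8 = 300.9 N down at 6.64 m → arm 1.63 m, τ = 300.9 × 1.63 = 490.5 N·m clockwise.
Net moment of existing loads = 461.4 N·m clockwise.
The speaker weighs 23.2 × 9.8 = 227.4 N and must supply an equal counterclockwise moment, so its lever arm about the pivot is 461.4 / 227.4 = 2.03 m.
That puts it at 5.01 − 2.03 = 2.98 m from the left end.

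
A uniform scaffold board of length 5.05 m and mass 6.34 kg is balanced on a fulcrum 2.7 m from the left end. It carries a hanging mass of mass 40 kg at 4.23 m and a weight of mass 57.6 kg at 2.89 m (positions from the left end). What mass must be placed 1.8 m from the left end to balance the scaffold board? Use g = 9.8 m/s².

Choose the fulcrum (at 2.7 m from the left end) as the axis so the support reaction has zero arm there.
Beam weight: 6.34 × 9.8 = 62.13 N down at 2.525 m → arm 0.175 m, τ = 62.13 × 0.175 = 10.87 N·m counterclockwise.
Hanging mass: 40 × 9.8 = 392 N down at 4.23 m → arm 1.53 m, τ = 392 × 1.53 = 599.8 N·m clockwise.
Weight: 57.6 × 9.8 = 564.5 N down at 2.89 m → arm 0.19 m, τ = 564.5 × 0.19 = 107.3 N·m clockwise.
Net moment of known loads = 696.2 N·m clockwise.
An unknown mass m at 1.8 m has arm 0.9 m; its moment is m·g·0.9 counterclockwise.
Balancing moments: m × 9.8 × 0.9 = 696.2, giving m = 696.2 / (9.8 × 0.9) = 78.9 kg.

m ≈ 78.9 kg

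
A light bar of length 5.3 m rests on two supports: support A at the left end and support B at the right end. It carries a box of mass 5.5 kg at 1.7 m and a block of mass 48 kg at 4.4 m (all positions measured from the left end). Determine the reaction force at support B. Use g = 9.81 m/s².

R_B ≈ 408 N

Sum moments about support A (its reaction then has zero moment arm).
Box: 5.5 × 9.81 = 53.96 N down at 1.7 m → arm 1.7 m, τ = 53.96 × 1.7 = 91.73 N·m clockwise.
Block: 48 × 9.81 = 470.9 N down at 4.4 m → arm 4.4 m, τ = 470.9 × 4.4 = 2072 N·m clockwise.
Net load moment about support A = 2164 N·m clockwise.
Reaction R at support B is upward at 5.3 m, arm 5.3 m → moment R × 5.3 counterclockwise.
Setting net torque to zero: R × 5.3 = 2164 → R = 408 N.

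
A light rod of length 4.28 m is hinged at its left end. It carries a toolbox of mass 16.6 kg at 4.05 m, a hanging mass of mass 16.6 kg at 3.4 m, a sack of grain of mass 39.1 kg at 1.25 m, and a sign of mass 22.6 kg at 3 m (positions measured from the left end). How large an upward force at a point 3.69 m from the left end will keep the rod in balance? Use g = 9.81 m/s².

Sum moments about the left end (the unknown pivot reaction has zero arm there).
Toolbox: 16.6 × 9.81 = 162.8 N down at 4.05 m → arm 4.05 m, τ = 162.8 × 4.05 = 659.3 N·m clockwise.
Hanging mass: 16.6 × 9.81 = 162.8 N down at 3.4 m → arm 3.4 m, τ = 162.8 × 3.4 = 553.5 N·m clockwise.
Sack of grain: 39.1 × 9.81 = 383.6 N down at 1.25 m → arm 1.25 m, τ = 383.6 × 1.25 = 479.5 N·m clockwise.
Sign: 22.6 × 9.81 = 221.7 N down at 3 m → arm 3 m, τ = 221.7 × 3 = 665.1 N·m clockwise.
Net moment of the loads = 2357 N·m clockwise.
The upward force F acts at a point 3.69 m from the left end, arm 3.69 m, giving F × 3.69 counterclockwise.
For rotational equilibrium, F × 3.69 = 2357, so F = 2357 / 3.69 = 639 N.

F ≈ 639 N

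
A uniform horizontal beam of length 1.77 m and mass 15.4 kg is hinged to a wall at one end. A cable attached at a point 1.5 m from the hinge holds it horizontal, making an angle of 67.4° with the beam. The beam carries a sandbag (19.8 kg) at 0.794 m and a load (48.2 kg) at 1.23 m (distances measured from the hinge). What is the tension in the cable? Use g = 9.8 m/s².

T ≈ 627 N

Sum moments about the hinge (the unknown hinge reaction has zero arm there).
Beam weight: 15.4 × 9.8 = 150.9 N down at 0.885 m → arm 0.885 m, τ = 150.9 × 0.885 = 133.5 N·m clockwise.
Sandbag: 19.8 × 9.8 = 194 N down at 0.794 m → arm 0.794 m, τ = 194 × 0.794 = 154 N·m clockwise.
Load: 48.2 × 9.8 = 472.4 N down at 1.23 m → arm 1.23 m, τ = 472.4 × 1.23 = 581.1 N·m clockwise.
Total clockwise load moment = 868.6 N·m.
The cable tension T acts at 1.5 m; only its component perpendicular to the beam, T sinθ, produces torque. sin 67.4° = 0.9232.
Setting net torque to zero: T × 1.5 × 0.9232 = 868.6 → T = 868.6 / 1.385 = 627 N.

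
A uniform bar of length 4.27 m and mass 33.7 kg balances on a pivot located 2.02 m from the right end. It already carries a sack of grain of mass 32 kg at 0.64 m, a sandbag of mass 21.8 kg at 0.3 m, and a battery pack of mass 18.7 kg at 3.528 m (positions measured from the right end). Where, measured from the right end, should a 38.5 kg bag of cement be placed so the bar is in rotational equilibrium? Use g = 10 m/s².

About the pivot (at 2.02 m from the right end):
Beam weight: 33.7 × 10 = 337 N down at 2.135 m → arm 0.115 m, τ = 337 × 0.115 = 38.76 N·m counterclockwise.
Sack of grain: 32 × 10 = 320 N down at 0.64 m → arm 1.38 m, τ = 320 × 1.38 = 441.6 N·m clockwise.
Sandbag: 21.8 × 10 = 218 N down at 0.3 m → arm 1.72 m, τ = 218 × 1.72 = 375 N·m clockwise.
Battery pack: 18.7 × 10 = 187 N down at 3.528 m → arm 1.508 m, τ = 187 × 1.508 = 282 N·m counterclockwise.
Net moment of existing loads = 495.8 N·m clockwise.
The bag of cement weighs 38.5 × 10 = 385 N and must supply an equal counterclockwise moment, so its lever arm about the pivot is 495.8 / 385 = 1.29 m.
That puts it at 2.02 + 1.29 = 3.31 m from the right end.

x ≈ 3.31 m from the right end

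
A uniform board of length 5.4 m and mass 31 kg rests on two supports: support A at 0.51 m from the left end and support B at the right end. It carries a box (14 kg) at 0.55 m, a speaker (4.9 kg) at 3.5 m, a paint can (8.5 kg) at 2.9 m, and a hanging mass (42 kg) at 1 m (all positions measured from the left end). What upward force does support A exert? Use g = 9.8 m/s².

R_A ≈ 735 N

Choose support B as the axis so its reaction then has zero moment arm.
Beam weight: 31 × 9.8 = 303.8 N down at 2.7 m → arm 2.7 m, τ = 303.8 × 2.7 = 820.3 N·m counterclockwise.
Box: 14 × 9.8 = 137.2 N down at 0.55 m → arm 4.85 m, τ = 137.2 × 4.85 = 665.4 N·m counterclockwise.
Speaker: 4.9 × 9.8 = 48.02 N down at 3.5 m → arm 1.9 m, τ = 48.02 × 1.9 = 91.24 N·m counterclockwise.
Paint can: 8.5 × 9.8 = 83.3 N down at 2.9 m → arm 2.5 m, τ = 83.3 × 2.5 = 208.2 N·m counterclockwise.
Hanging mass: 42 × 9.8 = 411.6 N down at 1 m → arm 4.4 m, τ = 411.6 × 4.4 = 1811 N·m counterclockwise.
Net load moment about support B = 3596 N·m counterclockwise.
Reaction R at support A is upward at 0.51 m, arm 4.89 m → moment R × 4.89 clockwise.
Setting net torque to zero: R × 4.89 = 3596 → R = 735 N.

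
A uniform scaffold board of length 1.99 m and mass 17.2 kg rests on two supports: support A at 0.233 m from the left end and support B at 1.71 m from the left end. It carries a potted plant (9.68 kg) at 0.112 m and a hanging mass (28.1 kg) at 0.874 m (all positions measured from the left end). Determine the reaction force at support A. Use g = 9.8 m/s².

R_A ≈ 340 N

Taking torques about support B:
Beam weight: 17.2 × 9.8 = 168.6 N down at 0.995 m → arm 0.715 m, τ = 168.6 × 0.715 = 120.5 N·m counterclockwise.
Potted plant: 9.68 × 9.8 = 94.86 N down at 0.112 m → arm 1.598 m, τ = 94.86 × 1.598 = 151.6 N·m counterclockwise.
Hanging mass: 28.1 × 9.8 = 275.4 N down at 0.874 m → arm 0.836 m, τ = 275.4 × 0.836 = 230.2 N·m counterclockwise.
Net load moment about support B = 502.3 N·m counterclockwise.
Reaction R at support A is upward at 0.233 m, arm 1.477 m → moment R × 1.477 clockwise.
For rotational equilibrium, R × 1.477 = 502.3, so R = 340 N.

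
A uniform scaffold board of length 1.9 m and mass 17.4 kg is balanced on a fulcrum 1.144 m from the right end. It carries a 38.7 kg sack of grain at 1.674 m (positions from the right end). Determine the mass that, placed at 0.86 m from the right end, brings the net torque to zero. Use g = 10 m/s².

About the fulcrum (at 1.144 m from the right end):
Beam weight: 17.4 × 10 = 174 N down at 0.95 m → arm 0.194 m, τ = 174 × 0.194 = 33.76 N·m clockwise.
Sack of grain: 38.7 × 10 = 387 N down at 1.674 m → arm 0.53 m, τ = 387 × 0.53 = 205.1 N·m counterclockwise.
Net moment of known loads = 171.3 N·m counterclockwise.
An unknown mass m at 0.86 m has arm 0.284 m; its moment is m·g·0.284 clockwise.
For rotational equilibrium, m × 10 × 0.284 = 171.3, so m = 171.3 / (10 × 0.284) = 60.3 kg.

m ≈ 60.3 kg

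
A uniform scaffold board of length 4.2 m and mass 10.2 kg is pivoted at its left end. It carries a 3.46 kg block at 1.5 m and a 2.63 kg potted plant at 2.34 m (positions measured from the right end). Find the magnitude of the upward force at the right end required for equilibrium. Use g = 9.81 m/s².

F ≈ 83.3 N

Taking torques about the left end:
Beam weight: 10.2 × 9.81 = 100.1 N down at 2.1 m → arm 2.1 m, τ = 100.1 × 2.1 = 210.2 N·m clockwise.
Block: 3.46 × 9.81 = 33.94 N down at 1.5 m → arm 2.7 m, τ = 33.94 × 2.7 = 91.64 N·m clockwise.
Potted plant: 2.63 × 9.81 = 25.8 N down at 2.34 m → arm 1.86 m, τ = 25.8 × 1.86 = 47.99 N·m clockwise.
Net moment of the loads = 349.8 N·m clockwise.
The upward force F acts at the right end, arm 4.2 m, giving F × 4.2 counterclockwise.
For rotational equilibrium, F × 4.2 = 349.8, so F = 349.8 / 4.2 = 83.3 N.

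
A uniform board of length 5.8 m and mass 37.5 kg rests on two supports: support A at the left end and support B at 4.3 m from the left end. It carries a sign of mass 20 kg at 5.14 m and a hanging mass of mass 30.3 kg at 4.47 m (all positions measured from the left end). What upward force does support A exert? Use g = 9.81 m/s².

Choose support B as the axis so its reaction then has zero moment arm.
Beam weight: 37.5 × 9.81 = 367.9 N down at 2.9 m → arm 1.4 m, τ = 367.9 × 1.4 = 515.1 N·m counterclockwise.
Sign: 20 × 9.81 = 196.2 N down at 5.14 m → arm 0.84 m, τ = 196.2 × 0.84 = 164.8 N·m clockwise.
Hanging mass: 30.3 × 9.81 = 297.2 N down at 4.47 m → arm 0.17 m, τ = 297.2 × 0.17 = 50.52 N·m clockwise.
Net load moment about support B = 299.8 N·m counterclockwise.
Reaction R at support A is upward at 0 m, arm 4.3 m → moment R × 4.3 clockwise.
For rotational equilibrium, R × 4.3 = 299.8, so R = 69.7 N.

R_A ≈ 69.7 N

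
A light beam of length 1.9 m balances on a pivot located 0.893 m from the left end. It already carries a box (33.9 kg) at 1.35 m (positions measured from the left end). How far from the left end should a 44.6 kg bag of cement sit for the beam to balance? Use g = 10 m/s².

Take moments about the pivot (at 0.893 m from the left end).
Box: 33.9 × 10 = 339 N down at 1.35 m → arm 0.457 m, τ = 339 × 0.457 = 154.9 N·m clockwise.
Net moment of existing loads = 154.9 N·m clockwise.
The bag of cement weighs 44.6 × 10 = 446 N and must supply an equal counterclockwise moment, so its lever arm about the pivot is 154.9 / 446 = 0.347 m.
That puts it at 0.893 − 0.347 = 0.546 m from the left end.

x ≈ 0.546 m from the left end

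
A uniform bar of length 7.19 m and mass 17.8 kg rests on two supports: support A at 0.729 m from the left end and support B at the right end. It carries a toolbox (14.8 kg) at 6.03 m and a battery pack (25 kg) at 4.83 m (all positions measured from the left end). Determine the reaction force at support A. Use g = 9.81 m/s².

Take moments about support B.
Beam weight: 17.8 × 9.81 = 174.6 N down at 3.595 m → arm 3.595 m, τ = 174.6 × 3.595 = 627.7 N·m counterclockwise.
Toolbox: 14.8 × 9.81 = 145.2 N down at 6.03 m → arm 1.16 m, τ = 145.2 × 1.16 = 168.4 N·m counterclockwise.
Battery pack: 25 × 9.81 = 245.2 N down at 4.83 m → arm 2.36 m, τ = 245.2 × 2.36 = 578.7 N·m counterclockwise.
Net load moment about support B = 1375 N·m counterclockwise.
Reaction R at support A is upward at 0.729 m, arm 6.461 m → moment R × 6.461 clockwise.
Στ = 0 ⇒ R × 6.461 = 1375 ⇒ R = 213 N.

R_A ≈ 213 N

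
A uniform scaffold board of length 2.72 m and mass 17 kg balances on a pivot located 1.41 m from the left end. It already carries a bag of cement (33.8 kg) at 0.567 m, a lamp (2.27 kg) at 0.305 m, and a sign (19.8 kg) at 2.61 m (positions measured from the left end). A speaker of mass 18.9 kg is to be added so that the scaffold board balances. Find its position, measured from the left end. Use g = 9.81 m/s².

Sum moments about the pivot (at 1.41 m from the left end) (the support reaction has zero arm there).
Beam weight: 17 × 9.81 = 166.8 N down at 1.36 m → arm 0.05 m, τ = 166.8 × 0.05 = 8.34 N·m counterclockwise.
Bag of cement: 33.8 × 9.81 = 331.6 N down at 0.567 m → arm 0.843 m, τ = 331.6 × 0.843 = 279.5 N·m counterclockwise.
Lamp: 2.27 × 9.81 = 22.27 N down at 0.305 m → arm 1.105 m, τ = 22.27 × 1.105 = 24.61 N·m counterclockwise.
Sign: 19.8 × 9.81 = 194.2 N down at 2.61 m → arm 1.2 m, τ = 194.2 × 1.2 = 233 N·m clockwise.
Net moment of existing loads = 79.45 N·m counterclockwise.
The speaker weighs 18.9 × 9.81 = 185.4 N and must supply an equal clockwise moment, so its lever arm about the pivot is 79.45 / 185.4 = 0.429 m.
That puts it at 1.41 + 0.429 = 1.84 m from the left end.

x ≈ 1.84 m from the left end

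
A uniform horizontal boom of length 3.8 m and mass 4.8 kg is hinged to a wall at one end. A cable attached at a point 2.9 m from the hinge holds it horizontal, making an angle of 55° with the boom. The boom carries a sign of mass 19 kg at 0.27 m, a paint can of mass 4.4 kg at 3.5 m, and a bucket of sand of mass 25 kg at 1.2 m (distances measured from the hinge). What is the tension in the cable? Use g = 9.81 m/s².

Sum moments about the hinge (the unknown hinge reaction has zero arm there).
Beam weight: 4.8 × 9.81 = 47.09 N down at 1.9 m → arm 1.9 m, τ = 47.09 × 1.9 = 89.47 N·m clockwise.
Sign: 19 × 9.81 = 186.4 N down at 0.27 m → arm 0.27 m, τ = 186.4 × 0.27 = 50.33 N·m clockwise.
Paint can: 4.4 × 9.81 = 43.16 N down at 3.5 m → arm 3.5 m, τ = 43.16 × 3.5 = 151.1 N·m clockwise.
Bucket of sand: 25 × 9.81 = 245.2 N down at 1.2 m → arm 1.2 m, τ = 245.2 × 1.2 = 294.2 N·m clockwise.
Total clockwise load moment = 585.1 N·m.
The cable tension T acts at 2.9 m; only its component perpendicular to the boom, T sinθ, produces torque. sin 55° = 0.8192.
Balancing moments: T × 2.9 × 0.8192 = 585.1, giving T = 585.1 / 2.376 = 246 N.

T ≈ 246 N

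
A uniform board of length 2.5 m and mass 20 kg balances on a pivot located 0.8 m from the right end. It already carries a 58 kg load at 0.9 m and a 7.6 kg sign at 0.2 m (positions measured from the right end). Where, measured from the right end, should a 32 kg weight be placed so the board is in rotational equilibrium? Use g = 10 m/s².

x ≈ 0.48 m from the right end

About the pivot (at 0.8 m from the right end):
Beam weight: 20 × 10 = 200 N down at 1.25 m → arm 0.45 m, τ = 200 × 0.45 = 90 N·m counterclockwise.
Load: 58 × 10 = 580 N down at 0.9 m → arm 0.1 m, τ = 580 × 0.1 = 58 N·m counterclockwise.
Sign: 7.6 × 10 = 76 N down at 0.2 m → arm 0.6 m, τ = 76 × 0.6 = 45.6 N·m clockwise.
Net moment of existing loads = 102.4 N·m counterclockwise.
The weight weighs 32 × 10 = 320 N and must supply an equal clockwise moment, so its lever arm about the pivot is 102.4 / 320 = 0.32 m.
That puts it at 0.8 − 0.32 = 0.48 m from the right end.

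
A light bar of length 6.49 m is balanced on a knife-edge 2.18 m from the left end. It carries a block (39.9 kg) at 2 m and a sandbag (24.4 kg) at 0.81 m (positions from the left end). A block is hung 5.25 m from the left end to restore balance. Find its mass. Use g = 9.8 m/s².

Sum moments about the knife-edge (at 2.18 m from the left end) (the support reaction has zero arm there).
Block: 39.9 × 9.8 = 391 N down at 2 m → arm 0.18 m, τ = 391 × 0.18 = 70.38 N·m counterclockwise.
Sandbag: 24.4 × 9.8 = 239.1 N down at 0.81 m → arm 1.37 m, τ = 239.1 × 1.37 = 327.6 N·m counterclockwise.
Net moment of known loads = 398 N·m counterclockwise.
An unknown mass m at 5.25 m has arm 3.07 m; its moment is m·g·3.07 clockwise.
Setting net torque to zero: m × 9.8 × 3.07 = 398 → m = 398 / (9.8 × 3.07) = 13.2 kg.

m ≈ 13.2 kg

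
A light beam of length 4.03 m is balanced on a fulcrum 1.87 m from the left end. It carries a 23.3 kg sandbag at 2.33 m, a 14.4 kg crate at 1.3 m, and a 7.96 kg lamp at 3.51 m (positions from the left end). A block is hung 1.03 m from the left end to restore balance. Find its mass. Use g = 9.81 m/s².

About the fulcrum (at 1.87 m from the left end):
Sandbag: 23.3 × 9.81 = 228.6 N down at 2.33 m → arm 0.46 m, τ = 228.6 × 0.46 = 105.2 N·m clockwise.
Crate: 14.4 × 9.81 = 141.3 N down at 1.3 m → arm 0.57 m, τ = 141.3 × 0.57 = 80.54 N·m counterclockwise.
Lamp: 7.96 × 9.81 = 78.09 N down at 3.51 m → arm 1.64 m, τ = 78.09 × 1.64 = 128.1 N·m clockwise.
Net moment of known loads = 152.8 N·m clockwise.
An unknown mass m at 1.03 m has arm 0.84 m; its moment is m·g·0.84 counterclockwise.
For rotational equilibrium, m × 9.81 × 0.84 = 152.8, so m = 152.8 / (9.81 × 0.84) = 18.5 kg.

m ≈ 18.5 kg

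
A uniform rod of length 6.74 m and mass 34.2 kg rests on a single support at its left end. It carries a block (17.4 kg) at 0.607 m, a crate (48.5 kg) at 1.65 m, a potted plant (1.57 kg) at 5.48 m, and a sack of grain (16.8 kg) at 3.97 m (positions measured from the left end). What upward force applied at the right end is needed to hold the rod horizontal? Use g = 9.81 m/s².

Sum moments about the left end (the unknown pivot reaction has zero arm there).
Beam weight: 34.2 × 9.81 = 335.5 N down at 3.37 m → arm 3.37 m, τ = 335.5 × 3.37 = 1131 N·m clockwise.
Block: 17.4 × 9.81 = 170.7 N down at 0.607 m → arm 0.607 m, τ = 170.7 × 0.607 = 103.6 N·m clockwise.
Crate: 48.5 × 9.81 = 475.8 N down at 1.65 m → arm 1.65 m, τ = 475.8 × 1.65 = 785.1 N·m clockwise.
Potted plant: 1.57 × 9.81 = 15.4 N down at 5.48 m → arm 5.48 m, τ = 15.4 × 5.48 = 84.39 N·m clockwise.
Sack of grain: 16.8 × 9.81 = 164.8 N down at 3.97 m → arm 3.97 m, τ = 164.8 × 3.97 = 654.3 N·m clockwise.
Net moment of the loads = 2758 N·m clockwise.
The upward force F acts at the right end, arm 6.74 m, giving F × 6.74 counterclockwise.
Setting net torque to zero: F × 6.74 = 2758 → F = 2758 / 6.74 = 409 N.

F ≈ 409 N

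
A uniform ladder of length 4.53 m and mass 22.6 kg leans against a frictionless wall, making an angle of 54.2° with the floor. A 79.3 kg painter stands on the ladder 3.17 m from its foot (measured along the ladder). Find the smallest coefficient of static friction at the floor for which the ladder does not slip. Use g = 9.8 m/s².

About the foot of the ladder:
Ladder weight 22.6×9.8 = 221.5 N acts at 2.265 m along the ladder; its horizontal arm is 2.265·cos54.2° = 1.325 m → τ = 293.5 N·m clockwise.
Painter: 79.3×9.8 = 777.1 N at 3.17 m → arm 1.854 m → τ = 1441 N·m clockwise.
Wall normal N acts horizontally at the top; its moment arm is the height L sinθ = 4.53·sin54.2° = 3.674 m, counterclockwise.
Setting net torque to zero: N × 3.674 = 1734 → N = 472 N.
ΣFx = 0 ⇒ f = N_wall = 472 N. ΣFy = 0 ⇒ N_floor = 998.6 N.
μ_min = f / N_floor = 472 / 998.6 = 0.473.

μ_min ≈ 0.473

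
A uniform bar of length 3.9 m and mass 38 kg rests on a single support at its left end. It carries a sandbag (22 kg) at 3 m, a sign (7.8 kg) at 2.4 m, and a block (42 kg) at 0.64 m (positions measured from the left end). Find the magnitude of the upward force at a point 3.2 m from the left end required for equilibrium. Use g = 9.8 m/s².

F ≈ 569 N

Taking torques about the left end:
Beam weight: 38 × 9.8 = 372.4 N down at 1.95 m → arm 1.95 m, τ = 372.4 × 1.95 = 726.2 N·m clockwise.
Sandbag: 22 × 9.8 = 215.6 N down at 3 m → arm 3 m, τ = 215.6 × 3 = 646.8 N·m clockwise.
Sign: 7.8 × 9.8 = 76.44 N down at 2.4 m → arm 2.4 m, τ = 76.44 × 2.4 = 183.5 N·m clockwise.
Block: 42 × 9.8 = 411.6 N down at 0.64 m → arm 0.64 m, τ = 411.6 × 0.64 = 263.4 N·m clockwise.
Net moment of the loads = 1820 N·m clockwise.
The upward force F acts at a point 3.2 m from the left end, arm 3.2 m, giving F × 3.2 counterclockwise.
Στ = 0 ⇒ F × 3.2 = 1820 ⇒ F = 1820 / 3.2 = 569 N.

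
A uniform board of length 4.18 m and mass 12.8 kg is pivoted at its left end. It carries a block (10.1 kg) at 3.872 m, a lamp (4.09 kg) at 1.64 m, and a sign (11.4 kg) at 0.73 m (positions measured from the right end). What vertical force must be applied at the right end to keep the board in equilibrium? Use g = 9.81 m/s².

F ≈ 187 N

Taking torques about the left end:
Beam weight: 12.8 × 9.81 = 125.6 N down at 2.09 m → arm 2.09 m, τ = 125.6 × 2.09 = 262.5 N·m clockwise.
Block: 10.1 × 9.81 = 99.08 N down at 3.872 m → arm 0.308 m, τ = 99.08 × 0.308 = 30.52 N·m clockwise.
Lamp: 4.09 × 9.81 = 40.12 N down at 1.64 m → arm 2.54 m, τ = 40.12 × 2.54 = 101.9 N·m clockwise.
Sign: 11.4 × 9.81 = 111.8 N down at 0.73 m → arm 3.45 m, τ = 111.8 × 3.45 = 385.7 N·m clockwise.
Net moment of the loads = 780.6 N·m clockwise.
The upward force F acts at the right end, arm 4.18 m, giving F × 4.18 counterclockwise.
Setting net torque to zero: F × 4.18 = 780.6 → F = 780.6 / 4.18 = 187 N.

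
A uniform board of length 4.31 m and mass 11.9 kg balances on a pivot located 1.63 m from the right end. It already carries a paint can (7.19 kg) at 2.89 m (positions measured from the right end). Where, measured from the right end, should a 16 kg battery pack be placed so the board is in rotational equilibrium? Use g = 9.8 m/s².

x ≈ 0.673 m from the right end

Take moments about the pivot (at 1.63 m from the right end).
Beam weight: 11.9 × 9.8 = 116.6 N down at 2.155 m → arm 0.525 m, τ = 116.6 × 0.525 = 61.21 N·m counterclockwise.
Paint can: 7.19 × 9.8 = 70.46 N down at 2.89 m → arm 1.26 m, τ = 70.46 × 1.26 = 88.78 N·m counterclockwise.
Net moment of existing loads = 150 N·m counterclockwise.
The battery pack weighs 16 × 9.8 = 156.8 N and must supply an equal clockwise moment, so its lever arm about the pivot is 150 / 156.8 = 0.957 m.
That puts it at 1.63 − 0.957 = 0.673 m from the right end.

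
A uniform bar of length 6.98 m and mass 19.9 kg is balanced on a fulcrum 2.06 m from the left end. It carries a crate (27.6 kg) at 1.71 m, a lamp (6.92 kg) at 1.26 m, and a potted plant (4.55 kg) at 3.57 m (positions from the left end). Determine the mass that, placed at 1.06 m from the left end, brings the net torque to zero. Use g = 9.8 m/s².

m ≈ 20.1 kg

About the fulcrum (at 2.06 m from the left end):
Beam weight: 19.9 × 9.8 = 195 N down at 3.49 m → arm 1.43 m, τ = 195 × 1.43 = 278.8 N·m clockwise.
Crate: 27.6 × 9.8 = 270.5 N down at 1.71 m → arm 0.35 m, τ = 270.5 × 0.35 = 94.67 N·m counterclockwise.
Lamp: 6.92 × 9.8 = 67.82 N down at 1.26 m → arm 0.8 m, τ = 67.82 × 0.8 = 54.26 N·m counterclockwise.
Potted plant: 4.55 × 9.8 = 44.59 N down at 3.57 m → arm 1.51 m, τ = 44.59 × 1.51 = 67.33 N·m clockwise.
Net moment of known loads = 197.2 N·m clockwise.
An unknown mass m at 1.06 m has arm 1 m; its moment is m·g·1 counterclockwise.
Στ = 0 ⇒ m × 9.8 × 1 = 197.2 ⇒ m = 197.2 / (9.8 × 1) = 20.1 kg.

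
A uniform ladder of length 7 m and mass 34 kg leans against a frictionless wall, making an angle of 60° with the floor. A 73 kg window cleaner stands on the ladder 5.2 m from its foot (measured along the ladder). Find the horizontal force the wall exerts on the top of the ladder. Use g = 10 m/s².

Taking torques about the foot of the ladder:
Ladder weight 34×10 = 340 N acts at 3.5 m along the ladder; its horizontal arm is 3.5·cos60° = 1.75 m → τ = 595 N·m clockwise.
Window cleaner: 73×10 = 730 N at 5.2 m → arm 2.6 m → τ = 1898 N·m clockwise.
Wall normal N acts horizontally at the top; its moment arm is the height L sinθ = 7·sin60° = 6.062 m, counterclockwise.
Setting net torque to zero: N × 6.062 = 2493 → N = 411 N.

N_wall ≈ 411 N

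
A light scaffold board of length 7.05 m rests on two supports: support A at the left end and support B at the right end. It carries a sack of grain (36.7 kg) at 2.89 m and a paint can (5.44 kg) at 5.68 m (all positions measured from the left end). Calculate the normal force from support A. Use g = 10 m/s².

Sum moments about support B (its reaction then has zero moment arm).
Sack of grain: 36.7 × 10 = 367 N down at 2.89 m → arm 4.16 m, τ = 367 × 4.16 = 1527 N·m counterclockwise.
Paint can: 5.44 × 10 = 54.4 N down at 5.68 m → arm 1.37 m, τ = 54.4 × 1.37 = 74.53 N·m counterclockwise.
Net load moment about support B = 1602 N·m counterclockwise.
Reaction R at support A is upward at 0 m, arm 7.05 m → moment R × 7.05 clockwise.
Setting net torque to zero: R × 7.05 = 1602 → R = 227 N.

R_A ≈ 227 N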